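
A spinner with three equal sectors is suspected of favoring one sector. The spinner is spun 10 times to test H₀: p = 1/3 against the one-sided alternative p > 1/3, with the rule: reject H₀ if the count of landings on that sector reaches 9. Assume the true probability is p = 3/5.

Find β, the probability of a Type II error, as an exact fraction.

A Type II error is failing to reject when Ha holds: with p = 3/5, β = P(K ≤ 8).
Equivalently, β = 1 − P(K ≥ 9) = 9312916/9765625.

9312916/9765625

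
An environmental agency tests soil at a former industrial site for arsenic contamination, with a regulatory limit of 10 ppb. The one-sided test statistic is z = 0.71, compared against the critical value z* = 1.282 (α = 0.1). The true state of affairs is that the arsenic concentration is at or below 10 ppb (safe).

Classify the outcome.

The conventional null hypothesis is that the arsenic concentration is at or below 10 ppb (safe).
Since z = 0.71 ≤ z* = 1.282, H₀ is not rejected.
H₀ is true (actually the arsenic concentration is at or below 10 ppb (safe)).
The decision matches the true state — no error.

Neither — the decision is correct.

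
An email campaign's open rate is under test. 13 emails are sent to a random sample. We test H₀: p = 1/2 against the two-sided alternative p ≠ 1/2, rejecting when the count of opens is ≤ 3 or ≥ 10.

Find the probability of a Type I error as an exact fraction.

189/2048

α = P(K ≤ 3 or K ≥ 10 | p = 1/2), K ~ Binomial(13, 1/2).
The two tails are symmetric, so α = 2·(1 + 13 + 78 + 286)/2^13 = 756/8192 = 189/2048.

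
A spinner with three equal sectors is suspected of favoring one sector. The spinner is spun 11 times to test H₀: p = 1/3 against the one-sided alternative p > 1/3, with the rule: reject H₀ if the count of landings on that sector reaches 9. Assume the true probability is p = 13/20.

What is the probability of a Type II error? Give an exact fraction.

32762721984671/40960000000000

Under the alternative p = 13/20, X ~ Binomial(11, 13/20); β is the probability the test does not reject, P(X < 9).
Equivalently, β = 1 − P(X ≥ 9) = 32762721984671/40960000000000.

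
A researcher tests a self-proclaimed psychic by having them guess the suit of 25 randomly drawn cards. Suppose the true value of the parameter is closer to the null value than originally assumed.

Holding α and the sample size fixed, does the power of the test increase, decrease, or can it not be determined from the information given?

It decreases.

When the true parameter is near the null value, the test has a harder time distinguishing Ha from H₀.
Since power = 1 − β and β increases, power decreases.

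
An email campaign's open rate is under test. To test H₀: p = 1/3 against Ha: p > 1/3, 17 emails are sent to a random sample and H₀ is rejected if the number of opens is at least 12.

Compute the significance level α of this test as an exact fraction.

Under H₀, Y ~ Binomial(17, 1/3), and α = P(Y ≥ 12).
Summing C(17,j)(1/3)^j(2/3)^{17−j} for j = 12,…,17 gives 80705/43046721.

80705/43046721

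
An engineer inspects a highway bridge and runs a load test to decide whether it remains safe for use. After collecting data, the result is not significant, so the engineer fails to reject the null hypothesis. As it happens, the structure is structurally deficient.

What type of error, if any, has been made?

Type II error

The conventional null hypothesis here is that the structure meets the required load capacity (safe).
H₀ was not rejected, but H₀ is actually false.
Failing to reject a false null hypothesis is a Type II error (false negative).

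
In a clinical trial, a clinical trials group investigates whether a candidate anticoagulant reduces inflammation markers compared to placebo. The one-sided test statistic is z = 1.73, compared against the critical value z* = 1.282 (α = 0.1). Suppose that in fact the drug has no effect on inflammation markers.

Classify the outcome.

The conventional null hypothesis is that the drug has no effect on inflammation markers.
Since z = 1.73 > z* = 1.282, H₀ is rejected.
H₀ is true (actually the drug has no effect on inflammation markers).
Rejecting a true H₀ is a Type I error.

Type I error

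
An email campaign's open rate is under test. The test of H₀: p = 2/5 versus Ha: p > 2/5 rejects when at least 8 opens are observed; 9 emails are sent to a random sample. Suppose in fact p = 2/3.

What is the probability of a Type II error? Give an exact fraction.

β = P(fail to reject H₀ | Ha true) = P(K ≤ 7 | p = 2/3), K ~ Binomial(9, 2/3).
Summing C(9,j)·(2/3)^j·(1/3)^{9-j} for j = 0..7 gives 16867/19683.

16867/19683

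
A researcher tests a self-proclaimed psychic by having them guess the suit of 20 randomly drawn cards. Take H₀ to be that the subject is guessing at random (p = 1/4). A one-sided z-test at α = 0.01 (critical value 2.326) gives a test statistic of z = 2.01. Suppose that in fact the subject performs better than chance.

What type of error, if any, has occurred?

Type II error

Since z = 2.01 ≤ z* = 2.326, H₀ is not rejected.
H₀ is false (actually the subject performs better than chance).
Failing to reject a false H₀ is a Type II error.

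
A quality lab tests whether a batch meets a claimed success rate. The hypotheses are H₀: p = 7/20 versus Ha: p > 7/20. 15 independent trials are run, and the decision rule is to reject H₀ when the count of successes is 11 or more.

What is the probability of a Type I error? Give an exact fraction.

92780127412372743/32768000000000000000

α = P(reject H₀ | H₀ true) = P(Y ≥ 11 | p = 7/20), with Y ~ Binomial(15, 7/20).
Summing C(15,j)(7/20)^j(13/20)^{15−j} for j = 11,…,15 gives 92780127412372743/32768000000000000000.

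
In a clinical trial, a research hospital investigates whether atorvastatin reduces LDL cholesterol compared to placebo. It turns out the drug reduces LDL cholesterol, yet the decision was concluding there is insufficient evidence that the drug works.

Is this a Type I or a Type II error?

The null hypothesis here is that the drug has no effect on LDL cholesterol.
'Concluding there is insufficient evidence that the drug works' corresponds to failing to reject H₀.
H₀ was not rejected but H₀ is false — a Type II error (false negative).

Type II error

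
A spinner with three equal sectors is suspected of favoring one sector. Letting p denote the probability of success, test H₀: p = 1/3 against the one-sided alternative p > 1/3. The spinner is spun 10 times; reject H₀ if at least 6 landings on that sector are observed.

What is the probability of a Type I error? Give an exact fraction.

1507/19683

Under H₀, Y ~ Binomial(10, 1/3), and α = P(Y ≥ 6).
Summing C(10,j)(1/3)^j(2/3)^{10−j} for j = 6,…,10 gives 1507/19683.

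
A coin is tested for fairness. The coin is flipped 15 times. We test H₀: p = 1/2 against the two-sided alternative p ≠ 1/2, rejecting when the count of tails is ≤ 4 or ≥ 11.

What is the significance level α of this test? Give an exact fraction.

1941/16384

α = P(S ≤ 4 or S ≥ 11 | p = 1/2), S ~ Binomial(15, 1/2).
The two tails are symmetric, so α = 2·(1 + 15 + 105 + 455 + 1365)/2^15 = 3882/32768 = 1941/16384.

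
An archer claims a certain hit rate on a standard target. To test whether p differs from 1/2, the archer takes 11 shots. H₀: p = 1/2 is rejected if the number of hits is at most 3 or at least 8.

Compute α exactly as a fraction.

Under H₀, K ~ Binomial(11, 1/2); α is the probability of landing in either tail, P(K ≤ 3) + P(K ≥ 8).
The two tails are symmetric, so α = 2·(1 + 11 + 55 + 165)/2^11 = 464/2048 = 29/128.

29/128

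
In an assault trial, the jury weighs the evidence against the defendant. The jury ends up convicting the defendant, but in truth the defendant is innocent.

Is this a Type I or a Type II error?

Type I error

The null hypothesis here is that the defendant is innocent.
'Convicting the defendant' corresponds to rejecting H₀.
H₀ was rejected but H₀ is true — a Type I error (false positive).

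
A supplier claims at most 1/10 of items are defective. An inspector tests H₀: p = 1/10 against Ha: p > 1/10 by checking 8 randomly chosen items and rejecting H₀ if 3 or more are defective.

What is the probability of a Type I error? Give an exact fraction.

3809179/100000000

The significance level is the probability, assuming p = 1/10, of seeing 3 or more defectives in 8 draws.
α = 1 − P(Y ≤ 2) = 1 − 96190821/100000000 = 3809179/100000000.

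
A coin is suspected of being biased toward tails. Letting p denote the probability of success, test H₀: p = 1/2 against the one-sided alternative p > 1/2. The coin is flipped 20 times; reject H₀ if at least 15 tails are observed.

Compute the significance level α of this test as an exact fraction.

5425/262144

The Type I error probability is α = P(Y ≥ 15) computed under H₀, where Y ~ Binomial(20, 1/2).
P(Y ≥ 15) = [C(20,15) + C(20,16) + C(20,17) + C(20,18) + C(20,19) + C(20,20)] / 2^20 = (15504 + 4845 + 1140 + 190 + 20 + 1) / 1048576 = 21700/1048576 = 5425/262144.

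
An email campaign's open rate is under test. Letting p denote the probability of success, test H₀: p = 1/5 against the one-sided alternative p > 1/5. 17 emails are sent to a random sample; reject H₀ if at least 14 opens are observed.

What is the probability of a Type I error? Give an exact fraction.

9153/152587890625

Under H₀, Y ~ Binomial(17, 1/5), and α = P(Y ≥ 14).
Adding the binomial terms for j = 14 through 17 with p = 1/5 yields 9153/152587890625.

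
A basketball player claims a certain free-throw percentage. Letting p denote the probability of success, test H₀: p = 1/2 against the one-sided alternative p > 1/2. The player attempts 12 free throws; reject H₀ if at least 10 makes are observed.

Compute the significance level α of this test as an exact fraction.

79/4096

α = P(reject H₀ | H₀ true) = P(S ≥ 10 | p = 1/2), with S ~ Binomial(12, 1/2).
That's C(12,10) + C(12,11) + C(12,12) over 2^12, i.e. (66 + 12 + 1)/4096 = 79/4096.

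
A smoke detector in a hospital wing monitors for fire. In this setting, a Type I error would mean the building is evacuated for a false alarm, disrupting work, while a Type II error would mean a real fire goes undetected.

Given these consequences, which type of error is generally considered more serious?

The Type II consequence (a real fire goes undetected) is more severe than the Type I consequence (the building is evacuated for a false alarm, disrupting work).

Type II error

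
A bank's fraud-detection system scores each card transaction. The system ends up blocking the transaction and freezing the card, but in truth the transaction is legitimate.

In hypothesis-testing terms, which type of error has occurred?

Type I error

The null hypothesis here is that the transaction is legitimate.
'Blocking the transaction and freezing the card' corresponds to rejecting H₀.
H₀ was rejected but H₀ is true — a Type I error (false positive).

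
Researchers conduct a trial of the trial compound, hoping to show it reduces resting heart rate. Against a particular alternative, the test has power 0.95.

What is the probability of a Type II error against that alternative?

0.05

Power = 1 − β, so β = 1 − 0.95 = 0.05.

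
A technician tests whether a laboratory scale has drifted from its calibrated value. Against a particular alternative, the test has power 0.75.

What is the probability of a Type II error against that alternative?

0.25

Power = 1 − β, so β = 1 − 0.75 = 0.25.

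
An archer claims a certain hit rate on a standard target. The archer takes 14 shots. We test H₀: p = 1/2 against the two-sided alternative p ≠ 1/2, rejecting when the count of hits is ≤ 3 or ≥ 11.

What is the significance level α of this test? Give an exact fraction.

235/4096

The significance level is the null-hypothesis probability of the rejection region {≤3} ∪ {≥11}.
Each tail has probability (1 + 14 + 91 + 364)/16384; doubling gives α = 940/16384 = 235/4096.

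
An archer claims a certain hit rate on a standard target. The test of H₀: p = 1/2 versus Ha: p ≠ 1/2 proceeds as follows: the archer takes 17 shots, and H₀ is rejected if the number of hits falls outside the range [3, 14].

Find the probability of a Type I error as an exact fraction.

α = P(K ≤ 2 or K ≥ 15 | p = 1/2), K ~ Binomial(17, 1/2).
The two tails are symmetric, so α = 2·(1 + 17 + 136)/2^17 = 308/131072 = 77/32768.

77/32768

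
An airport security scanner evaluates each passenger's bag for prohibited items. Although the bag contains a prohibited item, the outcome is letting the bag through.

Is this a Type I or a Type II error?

The null hypothesis here is that the bag contains no prohibited items.
'Letting the bag through' corresponds to failing to reject H₀.
H₀ was not rejected but H₀ is false — a Type II error (false negative).

Type II error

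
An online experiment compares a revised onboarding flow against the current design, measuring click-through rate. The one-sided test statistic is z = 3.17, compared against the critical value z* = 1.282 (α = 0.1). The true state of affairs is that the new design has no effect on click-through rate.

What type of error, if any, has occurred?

Type I error

The conventional null hypothesis is that the new design has no effect on click-through rate.
Since z = 3.17 > z* = 1.282, H₀ is rejected.
H₀ is true (actually the new design has no effect on click-through rate).
Rejecting a true H₀ is a Type I error.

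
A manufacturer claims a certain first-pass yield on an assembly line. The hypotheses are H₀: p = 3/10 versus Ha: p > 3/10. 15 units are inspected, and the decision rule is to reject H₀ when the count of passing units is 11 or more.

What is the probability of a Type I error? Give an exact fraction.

672234069807/1000000000000000

The Type I error probability is α = P(Y ≥ 11) computed under H₀, where Y ~ Binomial(15, 3/10).
Adding the binomial terms for j = 11 through 15 with p = 3/10 yields 672234069807/1000000000000000.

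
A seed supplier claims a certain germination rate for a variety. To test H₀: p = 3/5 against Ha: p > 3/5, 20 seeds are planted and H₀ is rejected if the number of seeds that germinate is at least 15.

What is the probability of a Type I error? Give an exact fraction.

α = P(reject H₀ | H₀ true) = P(S ≥ 15 | p = 3/5), with S ~ Binomial(20, 3/5).
Adding the binomial terms for j = 15 through 20 with p = 3/5 yields 11978051445297/95367431640625.

11978051445297/95367431640625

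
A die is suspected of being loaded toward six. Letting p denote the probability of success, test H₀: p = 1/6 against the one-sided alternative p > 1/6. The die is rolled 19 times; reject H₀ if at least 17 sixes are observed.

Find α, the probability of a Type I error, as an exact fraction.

The Type I error probability is α = P(X ≥ 17) computed under H₀, where X ~ Binomial(19, 1/6).
Adding the binomial terms for j = 17 through 19 with p = 1/6 yields 1457/203119913336832.

1457/203119913336832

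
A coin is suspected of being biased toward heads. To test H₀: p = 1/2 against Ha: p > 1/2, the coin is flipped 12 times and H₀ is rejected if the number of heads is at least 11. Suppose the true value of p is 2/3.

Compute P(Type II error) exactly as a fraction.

β = P(fail to reject H₀ | Ha true) = P(S ≤ 10 | p = 2/3), S ~ Binomial(12, 2/3).
Equivalently, β = 1 − P(S ≥ 11) = 502769/531441.

502769/531441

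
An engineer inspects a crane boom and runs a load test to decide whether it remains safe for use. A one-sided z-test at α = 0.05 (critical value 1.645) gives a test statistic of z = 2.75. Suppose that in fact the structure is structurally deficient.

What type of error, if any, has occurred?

The conventional null hypothesis is that the structure meets the required load capacity (safe).
Since z = 2.75 > z* = 1.645, H₀ is rejected.
H₀ is false (actually the structure is structurally deficient).
The decision matches the true state — no error.

Neither — the decision is correct.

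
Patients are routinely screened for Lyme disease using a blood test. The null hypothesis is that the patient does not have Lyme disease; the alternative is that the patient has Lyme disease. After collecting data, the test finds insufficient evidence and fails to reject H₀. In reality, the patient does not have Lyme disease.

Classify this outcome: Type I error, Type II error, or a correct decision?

No error — this is a correct decision.

The test retained a true H₀ — the decision matches the true state.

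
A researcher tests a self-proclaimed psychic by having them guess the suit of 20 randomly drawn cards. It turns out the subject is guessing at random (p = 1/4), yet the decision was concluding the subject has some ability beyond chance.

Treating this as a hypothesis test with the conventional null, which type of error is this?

The null hypothesis here is that the subject is guessing at random (p = 1/4).
'Concluding the subject has some ability beyond chance' corresponds to rejecting H₀.
H₀ was rejected but H₀ is true — a Type I error (false positive).

Type I error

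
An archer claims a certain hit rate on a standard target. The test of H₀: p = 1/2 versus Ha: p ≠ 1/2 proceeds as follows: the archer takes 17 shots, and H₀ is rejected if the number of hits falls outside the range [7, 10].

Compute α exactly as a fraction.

10889/32768

Under H₀, K ~ Binomial(17, 1/2); α is the probability of landing in either tail, P(K ≤ 6) + P(K ≥ 11).
By symmetry, α = 2·P(K ≤ 6) = 2·(1 + 17 + 136 + 680 + 2380 + 6188 + 12376)/131072 = 43556/131072 = 10889/32768.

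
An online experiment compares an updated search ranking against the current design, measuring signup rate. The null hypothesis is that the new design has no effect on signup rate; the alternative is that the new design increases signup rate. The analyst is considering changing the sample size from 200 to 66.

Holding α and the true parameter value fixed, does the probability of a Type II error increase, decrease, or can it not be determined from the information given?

A smaller sample increases the standard error, so the sampling distributions under H₀ and Ha overlap more.

It increases.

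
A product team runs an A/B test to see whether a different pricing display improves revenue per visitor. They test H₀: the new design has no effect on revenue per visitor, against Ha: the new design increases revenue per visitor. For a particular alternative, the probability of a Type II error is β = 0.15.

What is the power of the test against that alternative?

Power = 1 − β = 1 − 0.15 = 0.85.

0.85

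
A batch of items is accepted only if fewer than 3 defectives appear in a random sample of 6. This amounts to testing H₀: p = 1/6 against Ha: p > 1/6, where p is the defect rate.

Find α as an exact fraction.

Under H₀, S ~ Binomial(6, 1/6); the Type I error rate is P(S ≥ 3).
Via the complement, α = 1 − Σ_{j=0}^{2} C(6,j)(1/6)^j(5/6)^{6-j} = 1453/23328.

1453/23328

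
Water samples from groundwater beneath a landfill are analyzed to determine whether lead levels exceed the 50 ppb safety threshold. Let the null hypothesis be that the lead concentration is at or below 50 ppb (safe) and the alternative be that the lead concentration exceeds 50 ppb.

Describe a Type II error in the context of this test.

A Type II error would mean concluding that the lead concentration is at or below 50 ppb (safe) (or at least failing to establish that the lead concentration exceeds 50 ppb) when in fact the lead concentration exceeds 50 ppb.

A Type II error is failing to reject H₀ when H₀ is false.
Here that means certifying the site as safe when actually the lead concentration exceeds 50 ppb.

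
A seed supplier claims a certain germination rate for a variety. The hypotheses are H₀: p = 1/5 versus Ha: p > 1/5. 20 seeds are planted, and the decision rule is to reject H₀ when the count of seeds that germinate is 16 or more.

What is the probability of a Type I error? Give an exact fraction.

1316401/95367431640625

Under H₀, K ~ Binomial(20, 1/5), and α = P(K ≥ 16).
P(K ≥ 16) = Σ_{j=16}^{20} C(20,j)·(1/5)^j·(4/5)^{20-j} = 1316401/95367431640625.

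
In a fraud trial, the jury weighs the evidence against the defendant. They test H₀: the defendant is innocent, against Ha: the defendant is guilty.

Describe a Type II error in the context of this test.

A Type II error would mean concluding that the defendant is innocent (or at least failing to establish that the defendant is guilty) when in fact the defendant is guilty.

A Type II error is failing to reject H₀ when H₀ is false.
Here that means acquitting the defendant when actually the defendant is guilty.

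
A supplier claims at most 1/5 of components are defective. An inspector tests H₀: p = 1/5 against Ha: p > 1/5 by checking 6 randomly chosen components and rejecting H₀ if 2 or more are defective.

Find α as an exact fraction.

The significance level is the probability, assuming p = 1/5, of seeing 2 or more defectives in 6 draws.
α = 1 − P(S ≤ 1) = 1 − 2048/3125 = 1077/3125.

1077/3125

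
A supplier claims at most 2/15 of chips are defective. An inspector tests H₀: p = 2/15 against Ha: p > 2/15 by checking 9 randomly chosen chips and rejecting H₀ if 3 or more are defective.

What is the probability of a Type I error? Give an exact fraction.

Under H₀, Y ~ Binomial(9, 2/15); the Type I error rate is P(Y ≥ 3).
α = 1 − P(Y ≤ 2) = 1 − 34323438799/38443359375 = 4119920576/38443359375.

4119920576/38443359375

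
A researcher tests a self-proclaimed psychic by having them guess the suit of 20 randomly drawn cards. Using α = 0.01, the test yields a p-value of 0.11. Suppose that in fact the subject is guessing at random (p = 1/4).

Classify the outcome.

No error — this is a correct decision.

The conventional null hypothesis is that the subject is guessing at random (p = 1/4).
Since p = 0.11 ≥ α = 0.01, H₀ is not rejected.
H₀ is true (actually the subject is guessing at random (p = 1/4)).
The decision matches the true state — no error.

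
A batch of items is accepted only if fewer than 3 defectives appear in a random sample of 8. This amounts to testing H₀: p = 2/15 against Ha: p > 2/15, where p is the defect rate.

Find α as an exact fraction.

Under H₀, S ~ Binomial(8, 2/15); the Type I error rate is P(S ≥ 3).
α = 1 − P(S ≤ 2) = 1 − 786769867/854296875 = 67527008/854296875.

67527008/854296875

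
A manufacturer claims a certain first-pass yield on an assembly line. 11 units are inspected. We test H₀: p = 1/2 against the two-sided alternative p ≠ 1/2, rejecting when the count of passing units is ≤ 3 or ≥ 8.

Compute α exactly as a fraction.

29/128

The significance level is the null-hypothesis probability of the rejection region {≤3} ∪ {≥8}.
The two tails are symmetric, so α = 2·(1 + 11 + 55 + 165)/2^11 = 464/2048 = 29/128.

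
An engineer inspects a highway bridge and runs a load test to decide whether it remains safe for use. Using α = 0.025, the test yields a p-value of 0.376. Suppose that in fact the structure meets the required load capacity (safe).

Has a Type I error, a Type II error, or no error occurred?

The conventional null hypothesis is that the structure meets the required load capacity (safe).
Since p = 0.376 ≥ α = 0.025, H₀ is not rejected.
H₀ is true (actually the structure meets the required load capacity (safe)).
The decision matches the true state — no error.

No error — this is a correct decision.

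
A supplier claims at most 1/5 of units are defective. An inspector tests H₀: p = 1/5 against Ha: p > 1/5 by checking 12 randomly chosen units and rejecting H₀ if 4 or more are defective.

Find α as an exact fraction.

10030813/48828125

α = P(reject H₀ | H₀ true) = P(Y ≥ 4 | p = 1/5), Y ~ Binomial(12, 1/5).
α = 1 − P(Y ≤ 3) = 1 − 38797312/48828125 = 10030813/48828125.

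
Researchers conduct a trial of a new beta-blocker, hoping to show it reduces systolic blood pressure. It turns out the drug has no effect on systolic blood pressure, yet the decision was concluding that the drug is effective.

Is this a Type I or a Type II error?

The null hypothesis here is that the drug has no effect on systolic blood pressure.
'Concluding that the drug is effective' corresponds to rejecting H₀.
H₀ was rejected but H₀ is true — a Type I error (false positive).

Type I error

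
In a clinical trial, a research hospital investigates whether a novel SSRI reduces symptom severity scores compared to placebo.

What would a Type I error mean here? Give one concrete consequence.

A Type I error would mean concluding that the drug reduces symptom severity scores when in fact the drug has no effect on symptom severity scores. Consequence: an ineffective drug is approved and marketed, exposing patients to side effects with no benefit.

With the conventional null hypothesis that the drug has no effect on symptom severity scores:
A Type I error is rejecting H₀ when H₀ is true.
Here that means concluding that the drug is effective when actually the drug has no effect on symptom severity scores.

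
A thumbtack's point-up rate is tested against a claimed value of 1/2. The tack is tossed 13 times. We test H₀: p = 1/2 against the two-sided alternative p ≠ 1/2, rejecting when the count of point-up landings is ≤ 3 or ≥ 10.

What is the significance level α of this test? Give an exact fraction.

α = P(K ≤ 3 or K ≥ 10 | p = 1/2), K ~ Binomial(13, 1/2).
Each tail has probability (1 + 13 + 78 + 286)/8192; doubling gives α = 756/8192 = 189/2048.

189/2048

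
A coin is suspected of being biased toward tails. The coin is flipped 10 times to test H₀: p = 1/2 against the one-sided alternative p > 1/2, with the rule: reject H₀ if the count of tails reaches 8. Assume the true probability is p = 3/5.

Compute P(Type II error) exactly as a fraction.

Under the alternative p = 3/5, K ~ Binomial(10, 3/5); β is the probability the test does not reject, P(K < 8).
Summing C(10,j)·(3/5)^j·(2/5)^{10-j} for j = 0..7 gives 8131936/9765625.

8131936/9765625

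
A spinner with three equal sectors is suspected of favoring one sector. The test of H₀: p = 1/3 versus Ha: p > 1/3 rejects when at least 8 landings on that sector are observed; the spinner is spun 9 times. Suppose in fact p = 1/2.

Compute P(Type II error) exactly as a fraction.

251/256

β = P(fail to reject H₀ | Ha true) = P(X ≤ 7 | p = 1/2), X ~ Binomial(9, 1/2).
Equivalently, β = 1 − P(X ≥ 8) = 251/256.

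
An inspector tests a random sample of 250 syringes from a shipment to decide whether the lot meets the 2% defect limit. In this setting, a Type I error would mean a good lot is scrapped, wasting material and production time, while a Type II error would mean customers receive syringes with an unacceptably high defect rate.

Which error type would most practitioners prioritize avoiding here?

Type II error

The Type II consequence (customers receive syringes with an unacceptably high defect rate) is more severe than the Type I consequence (a good lot is scrapped, wasting material and production time).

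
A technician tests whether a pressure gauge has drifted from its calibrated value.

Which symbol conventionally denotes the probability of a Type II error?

P(Type II error) = P(fail to reject H₀ | H₀ false) = β.

β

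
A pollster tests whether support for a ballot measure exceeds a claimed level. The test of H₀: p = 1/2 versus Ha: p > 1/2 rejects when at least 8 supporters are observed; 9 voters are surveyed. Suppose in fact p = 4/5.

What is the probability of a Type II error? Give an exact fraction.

1101157/1953125

β = P(fail to reject H₀ | Ha true) = P(X ≤ 7 | p = 4/5), X ~ Binomial(9, 4/5).
Adding the binomial probabilities P(X=0)+…+P(X=7) at p = 4/5 gives 1101157/1953125.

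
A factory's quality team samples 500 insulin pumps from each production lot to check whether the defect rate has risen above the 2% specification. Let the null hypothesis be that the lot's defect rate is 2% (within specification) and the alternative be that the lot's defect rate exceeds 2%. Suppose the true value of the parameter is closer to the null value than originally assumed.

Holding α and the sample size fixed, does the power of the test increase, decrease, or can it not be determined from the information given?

When the true parameter is near the null value, the test has a harder time distinguishing Ha from H₀.
Since power = 1 − β and β increases, power decreases.

It decreases.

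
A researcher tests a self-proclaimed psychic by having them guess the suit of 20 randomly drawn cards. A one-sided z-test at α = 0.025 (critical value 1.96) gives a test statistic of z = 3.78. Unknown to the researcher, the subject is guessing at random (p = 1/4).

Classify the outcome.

The conventional null hypothesis is that the subject is guessing at random (p = 1/4).
Since z = 3.78 > z* = 1.96, H₀ is rejected.
H₀ is true (actually the subject is guessing at random (p = 1/4)).
Rejecting a true H₀ is a Type I error.

Type I error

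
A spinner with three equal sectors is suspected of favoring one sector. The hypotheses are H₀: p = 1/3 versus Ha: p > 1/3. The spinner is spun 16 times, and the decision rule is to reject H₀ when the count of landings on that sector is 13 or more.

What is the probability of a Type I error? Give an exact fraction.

4993/43046721

α = P(reject H₀ | H₀ true) = P(S ≥ 13 | p = 1/3), with S ~ Binomial(16, 1/3).
Summing C(16,j)(1/3)^j(2/3)^{16−j} for j = 13,…,16 gives 4993/43046721.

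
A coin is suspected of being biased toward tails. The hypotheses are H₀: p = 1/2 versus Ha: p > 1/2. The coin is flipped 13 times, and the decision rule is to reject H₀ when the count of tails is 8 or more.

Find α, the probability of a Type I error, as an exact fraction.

The Type I error probability is α = P(S ≥ 8) computed under H₀, where S ~ Binomial(13, 1/2).
That's C(13,8) + C(13,9) + C(13,10) + C(13,11) + C(13,12) + C(13,13) over 2^13, i.e. (1287 + 715 + 286 + 78 + 13 + 1)/8192 = 2380/8192 = 595/2048.

595/2048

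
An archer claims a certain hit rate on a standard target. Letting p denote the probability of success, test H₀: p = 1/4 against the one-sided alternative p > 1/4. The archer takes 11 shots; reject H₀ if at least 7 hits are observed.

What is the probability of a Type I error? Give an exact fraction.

Under H₀, X ~ Binomial(11, 1/4), and α = P(X ≥ 7).
P(X ≥ 7) = Σ_{j=7}^{11} C(11,j)·(1/4)^j·(3/4)^{11-j} = 15857/2097152.

15857/2097152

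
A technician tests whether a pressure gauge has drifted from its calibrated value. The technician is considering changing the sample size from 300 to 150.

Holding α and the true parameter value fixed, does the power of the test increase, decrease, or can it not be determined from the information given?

It decreases.

With less data the test statistic is noisier; under Ha, more outcomes land inside the acceptance region.
Since power = 1 − β and β increases, power decreases.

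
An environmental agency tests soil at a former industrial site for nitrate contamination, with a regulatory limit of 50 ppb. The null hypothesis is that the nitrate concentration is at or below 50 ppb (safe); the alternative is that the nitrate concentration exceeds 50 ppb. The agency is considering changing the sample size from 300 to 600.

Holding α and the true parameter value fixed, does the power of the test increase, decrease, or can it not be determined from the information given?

A larger sample reduces the standard error, pulling the sampling distribution under Ha further from the non-rejection region.
Since power = 1 − β and β decreases, power increases.

It increases.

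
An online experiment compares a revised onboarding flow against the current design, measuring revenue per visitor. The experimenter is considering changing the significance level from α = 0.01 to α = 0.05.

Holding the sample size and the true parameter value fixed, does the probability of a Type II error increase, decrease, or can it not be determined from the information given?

It decreases.

A larger α widens the rejection region, so when the alternative is true more outcomes lead to rejection — failing to reject becomes less likely.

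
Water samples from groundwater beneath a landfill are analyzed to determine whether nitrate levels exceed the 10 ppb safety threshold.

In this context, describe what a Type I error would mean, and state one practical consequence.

With the conventional null hypothesis that the nitrate concentration is at or below 10 ppb (safe):
A Type I error is rejecting H₀ when H₀ is true.
Here that means declaring the site contaminated and ordering remediation when actually the nitrate concentration is at or below 10 ppb (safe).

A Type I error would mean concluding that the nitrate concentration exceeds 10 ppb when in fact the nitrate concentration is at or below 10 ppb (safe). Consequence: a clean site is subjected to costly and unnecessary remediation.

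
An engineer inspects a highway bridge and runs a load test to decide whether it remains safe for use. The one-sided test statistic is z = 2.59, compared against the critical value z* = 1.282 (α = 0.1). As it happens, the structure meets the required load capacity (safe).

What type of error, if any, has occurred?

Type I error

The conventional null hypothesis is that the structure meets the required load capacity (safe).
Since z = 2.59 > z* = 1.282, H₀ is rejected.
H₀ is true (actually the structure meets the required load capacity (safe)).
Rejecting a true H₀ is a Type I error.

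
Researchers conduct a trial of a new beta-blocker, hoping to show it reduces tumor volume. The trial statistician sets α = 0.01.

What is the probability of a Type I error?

The significance level α is, by definition, the probability of a Type I error — P(reject H₀ | H₀ true).

0.01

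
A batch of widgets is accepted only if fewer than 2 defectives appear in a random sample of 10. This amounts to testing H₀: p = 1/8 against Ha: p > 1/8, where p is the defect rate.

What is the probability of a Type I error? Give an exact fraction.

387730505/1073741824

The significance level is the probability, assuming p = 1/8, of seeing 2 or more defectives in 10 draws.
α = 1 − P(Y ≤ 1) = 1 − 686011319/1073741824 = 387730505/1073741824.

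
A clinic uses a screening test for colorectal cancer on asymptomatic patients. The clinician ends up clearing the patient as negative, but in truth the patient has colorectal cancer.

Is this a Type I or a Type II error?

Type II error

The null hypothesis here is that the patient does not have colorectal cancer.
'Clearing the patient as negative' corresponds to failing to reject H₀.
H₀ was not rejected but H₀ is false — a Type II error (false negative).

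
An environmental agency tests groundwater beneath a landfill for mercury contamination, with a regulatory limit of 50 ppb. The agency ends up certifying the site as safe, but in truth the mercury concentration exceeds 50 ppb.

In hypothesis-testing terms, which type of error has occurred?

The null hypothesis here is that the mercury concentration is at or below 50 ppb (safe).
'Certifying the site as safe' corresponds to failing to reject H₀.
H₀ was not rejected but H₀ is false — a Type II error (false negative).

Type II error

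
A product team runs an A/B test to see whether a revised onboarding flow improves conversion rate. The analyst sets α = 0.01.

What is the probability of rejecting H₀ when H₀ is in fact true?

0.01

The significance level α is, by definition, the probability of a Type I error — P(reject H₀ | H₀ true).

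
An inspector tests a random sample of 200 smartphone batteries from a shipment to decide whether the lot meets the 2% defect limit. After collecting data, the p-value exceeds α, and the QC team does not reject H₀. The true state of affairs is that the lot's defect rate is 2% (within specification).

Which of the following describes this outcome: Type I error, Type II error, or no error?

The conventional null hypothesis here is that the lot's defect rate is 2% (within specification).
The test retained a true H₀ — the decision matches the true state.

No error — this is a correct decision.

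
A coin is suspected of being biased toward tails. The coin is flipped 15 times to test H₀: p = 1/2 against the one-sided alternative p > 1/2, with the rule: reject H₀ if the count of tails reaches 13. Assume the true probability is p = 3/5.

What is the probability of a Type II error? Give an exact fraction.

29690124488/30517578125

β = P(fail to reject H₀ | Ha true) = P(K ≤ 12 | p = 3/5), K ~ Binomial(15, 3/5).
Adding the binomial probabilities P(K=0)+…+P(K=12) at p = 3/5 gives 29690124488/30517578125.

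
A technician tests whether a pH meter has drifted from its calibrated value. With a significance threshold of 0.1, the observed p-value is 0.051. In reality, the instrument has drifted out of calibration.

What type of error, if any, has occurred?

No error — this is a correct decision.

The conventional null hypothesis is that the instrument is correctly calibrated.
Since p = 0.051 < α = 0.1, H₀ is rejected.
H₀ is false (actually the instrument has drifted out of calibration).
The decision matches the true state — no error.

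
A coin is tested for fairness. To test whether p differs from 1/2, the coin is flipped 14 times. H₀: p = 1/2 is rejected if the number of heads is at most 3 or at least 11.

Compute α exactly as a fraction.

235/4096

α = P(S ≤ 3 or S ≥ 11 | p = 1/2), S ~ Binomial(14, 1/2).
Each tail has probability (1 + 14 + 91 + 364)/16384; doubling gives α = 940/16384 = 235/4096.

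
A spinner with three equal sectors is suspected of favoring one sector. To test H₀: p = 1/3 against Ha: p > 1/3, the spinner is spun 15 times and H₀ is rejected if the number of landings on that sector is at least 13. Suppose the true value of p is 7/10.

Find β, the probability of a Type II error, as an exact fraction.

A Type II error is failing to reject when Ha holds: with p = 7/10, β = P(K ≤ 12).
Summing C(15,j)·(7/10)^j·(3/10)^{15-j} for j = 0..12 gives 873172285377237/1000000000000000.

873172285377237/1000000000000000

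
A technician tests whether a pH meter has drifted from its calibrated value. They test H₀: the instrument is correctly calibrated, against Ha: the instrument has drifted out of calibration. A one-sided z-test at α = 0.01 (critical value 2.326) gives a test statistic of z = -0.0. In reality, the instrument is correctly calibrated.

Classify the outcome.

Since z = -0.0 ≤ z* = 2.326, H₀ is not rejected.
H₀ is true (actually the instrument is correctly calibrated).
The decision matches the true state — no error.

No error — this is a correct decision.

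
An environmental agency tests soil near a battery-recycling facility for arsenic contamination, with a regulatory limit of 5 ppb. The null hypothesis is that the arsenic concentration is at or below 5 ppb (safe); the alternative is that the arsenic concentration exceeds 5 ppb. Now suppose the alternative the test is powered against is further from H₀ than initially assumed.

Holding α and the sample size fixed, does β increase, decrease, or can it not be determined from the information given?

It decreases.

A bigger departure from H₀ is easier for the test to detect, so it fails to reject less often.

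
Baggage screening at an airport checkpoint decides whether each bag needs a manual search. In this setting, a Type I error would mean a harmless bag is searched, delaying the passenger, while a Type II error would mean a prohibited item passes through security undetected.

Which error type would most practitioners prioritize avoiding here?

The Type II consequence (a prohibited item passes through security undetected) is more severe than the Type I consequence (a harmless bag is searched, delaying the passenger).

Type II error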